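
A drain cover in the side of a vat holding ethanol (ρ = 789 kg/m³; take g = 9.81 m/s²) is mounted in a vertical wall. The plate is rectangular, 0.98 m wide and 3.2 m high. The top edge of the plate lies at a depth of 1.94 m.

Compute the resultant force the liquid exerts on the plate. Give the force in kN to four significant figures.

γ = ρg = 789 × 9.81 / 1000 = 7.74009 kN/m³.
The centroid lies 3.2/2 = 1.6 m below the top edge, so the centroid depth is h_c = 1.94 + 1.6 = 3.54 m.
A = 0.98 × 3.2 = 3.136 m².
Resultant F = γ·h_c·A = 7.74009 × 3.54 × 3.136 = 85.9261 kN.

F ≈ 85.93 kN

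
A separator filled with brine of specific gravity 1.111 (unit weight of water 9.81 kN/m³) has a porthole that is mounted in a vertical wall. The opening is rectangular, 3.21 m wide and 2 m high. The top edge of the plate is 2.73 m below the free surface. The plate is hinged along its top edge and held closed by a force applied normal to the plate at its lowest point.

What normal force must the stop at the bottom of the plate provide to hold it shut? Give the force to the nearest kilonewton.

γ = 1.111 × 9.81 = 10.89891 kN/m³.
The centroid lies 2/2 = 1 m below the top edge, so the centroid depth is h_c = 2.73 + 1 = 3.73 m.
A = 3.21 × 2 = 6.42 m².
Resultant F = γ·h_c·A = 10.89891 × 3.73 × 6.42 = 260.992 kN.
I_c = b·h³/12 = 3.21 × 2³/12 = 2.14 m⁴.
Centre of pressure: y_p = y_c + I_c/(y_c·A) = 3.73 + 2.14/(3.73 × 6.42) = 3.73 + 0.0893655 = 3.81937 m along the plane.
The resultant acts 1 + 0.0893655 = 1.08937 m (along the plate) below the hinge at the top edge, so the moment about the hinge is M = F × 1.08937 = 260.992 × 1.08937 = 284.317 kN·m.
A normal force at the bottom, 2 m from the hinge, must supply this moment: P = 284.317/2 = 142.159 kN.

P ≈ 142 kN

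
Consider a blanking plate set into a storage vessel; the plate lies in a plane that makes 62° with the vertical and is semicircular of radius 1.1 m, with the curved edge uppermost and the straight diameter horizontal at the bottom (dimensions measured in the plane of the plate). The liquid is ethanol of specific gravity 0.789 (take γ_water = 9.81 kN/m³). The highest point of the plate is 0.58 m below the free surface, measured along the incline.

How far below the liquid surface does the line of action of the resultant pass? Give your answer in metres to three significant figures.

h_p = 0.602 m

γ = 0.789 × 9.81 = 7.74009 kN/m³.
The plate makes 62° with the vertical, i.e. θ = 90° − 62° = 28° to the horizontal. Measuring y along the incline from the free-surface line, vertical depth h = y·sinθ with sinθ = 0.469472.
The centroid lies 4r/(3π) = 0.466854 m above the diameter, so r − 4r/(3π) = 1.1 − 0.466854 = 0.633146 m below the topmost point, so y_c = 0.58 + 0.633146 = 1.21315 m and h_c = 1.21315 × 0.469472 = 0.56954 m.
A = πr²/2 = π × 1.1²/2 = 1.90066 m².
Resultant F = γ·h_c·A = 7.74009 × 0.56954 × 1.90066 = 8.37866 kN.
I_c = (π/8 − 8/(9π))·r⁴ = 0.109757 × 1.1⁴ = 0.160695 m⁴.
Centre of pressure: y_p = y_c + I_c/(y_c·A) = 1.21315 + 0.160695/(1.21315 × 1.90066) = 1.21315 + 0.0696921 = 1.28284 m along the plane.
Vertically, h_p = y_p·sinθ = 1.28284 × 0.469472 = 0.602257 m.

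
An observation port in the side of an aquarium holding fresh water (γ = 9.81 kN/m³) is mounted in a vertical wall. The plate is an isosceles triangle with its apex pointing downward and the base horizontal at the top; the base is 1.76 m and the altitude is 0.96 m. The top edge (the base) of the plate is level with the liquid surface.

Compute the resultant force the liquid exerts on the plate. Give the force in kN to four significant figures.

F ≈ 2.652 kN

γ = 9.81 kN/m³.
With the apex down, the centroid sits h/3 = 0.96/3 = 0.32 m below the base (the top edge), so the centroid depth is h_c = 0.32 m.
A = ½ × 1.76 × 0.96 = 0.8448 m².
Resultant F = γ·h_c·A = 9.81 × 0.32 × 0.8448 = 2.652 kN.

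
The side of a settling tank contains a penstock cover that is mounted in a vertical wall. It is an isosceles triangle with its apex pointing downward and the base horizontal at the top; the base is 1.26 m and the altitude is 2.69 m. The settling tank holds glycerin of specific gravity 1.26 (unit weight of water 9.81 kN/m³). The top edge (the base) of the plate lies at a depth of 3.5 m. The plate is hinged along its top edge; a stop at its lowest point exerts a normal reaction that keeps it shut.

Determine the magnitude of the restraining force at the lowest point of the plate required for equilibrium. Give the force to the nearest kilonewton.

P ≈ 34 kN

γ = 1.26 × 9.81 = 12.3606 kN/m³.
With the apex down, the centroid sits h/3 = 2.69/3 = 0.896667 m below the base (the top edge), so the centroid depth is h_c = 3.5 + 0.896667 = 4.39667 m.
A = ½ × 1.26 × 2.69 = 1.6947 m².
Resultant F = γ·h_c·A = 12.3606 × 4.39667 × 1.6947 = 92.0993 kN.
I_c = b·h³/36 = 1.26 × 2.69³/36 = 0.681279 m⁴.
Centre of pressure: y_p = y_c + I_c/(y_c·A) = 4.39667 + 0.681279/(4.39667 × 1.6947) = 4.39667 + 0.0914341 = 4.4881 m along the plane.
The resultant acts 0.896667 + 0.0914341 = 0.988101 m (along the plate) below the hinge at the top edge, so the moment about the hinge is M = F × 0.988101 = 92.0993 × 0.988101 = 91.0034 kN·m.
A normal force at the bottom, 2.69 m from the hinge, must supply this moment: P = 91.0034/2.69 = 33.8303 kN.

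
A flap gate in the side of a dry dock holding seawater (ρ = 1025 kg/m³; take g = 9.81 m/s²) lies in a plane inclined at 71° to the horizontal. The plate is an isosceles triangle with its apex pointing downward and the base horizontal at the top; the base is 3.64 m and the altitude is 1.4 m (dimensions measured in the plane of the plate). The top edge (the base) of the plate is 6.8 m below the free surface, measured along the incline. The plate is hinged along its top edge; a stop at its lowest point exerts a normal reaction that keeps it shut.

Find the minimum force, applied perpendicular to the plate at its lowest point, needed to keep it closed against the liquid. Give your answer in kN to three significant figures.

γ = ρg = 1025 × 9.81 / 1000 = 10.05525 kN/m³.
Let θ = 71° be the plate's angle to the horizontal; measure y along the incline from where the plane meets the free surface. Vertical depth h = y·sinθ with sinθ = 0.945519.
With the apex down, the centroid sits h/3 = 1.4/3 = 0.466667 m below the base (the top edge), so y_c = 6.8 + 0.466667 = 7.26667 m and h_c = 7.26667 × 0.945519 = 6.87077 m.
A = ½ × 3.64 × 1.4 = 2.548 m².
Resultant F = γ·h_c·A = 10.05525 × 6.87077 × 2.548 = 176.034 kN.
I_c = b·h³/36 = 3.64 × 1.4³/36 = 0.277449 m⁴.
Centre of pressure: y_p = y_c + I_c/(y_c·A) = 7.26667 + 0.277449/(7.26667 × 2.548) = 7.26667 + 0.0149847 = 7.28165 m along the plane.
The resultant acts 0.466667 + 0.0149847 = 0.481652 m (along the plate) below the hinge at the top edge, so the moment about the hinge is M = F × 0.481652 = 176.034 × 0.481652 = 84.7871 kN·m.
A normal force at the bottom, 1.4 m from the hinge, must supply this moment: P = 84.7871/1.4 = 60.5622 kN.

P ≈ 60.6 kN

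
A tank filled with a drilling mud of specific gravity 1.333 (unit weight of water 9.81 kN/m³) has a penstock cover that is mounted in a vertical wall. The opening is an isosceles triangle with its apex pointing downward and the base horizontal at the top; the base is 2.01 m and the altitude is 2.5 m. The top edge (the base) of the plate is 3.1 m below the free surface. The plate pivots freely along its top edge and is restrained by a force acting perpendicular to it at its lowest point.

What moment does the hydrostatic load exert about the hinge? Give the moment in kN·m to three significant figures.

γ = 1.333 × 9.81 = 13.07673 kN/m³.
With the apex down, the centroid sits h/3 = 2.5/3 = 0.833333 m below the base (the top edge), so the centroid depth is h_c = 3.1 + 0.833333 = 3.93333 m.
A = ½ × 2.01 × 2.5 = 2.5125 m².
Resultant F = γ·h_c·A = 13.07673 × 3.93333 × 2.5125 = 129.231 kN.
I_c = b·h³/36 = 2.01 × 2.5³/36 = 0.872396 m⁴.
Centre of pressure: y_p = y_c + I_c/(y_c·A) = 3.93333 + 0.872396/(3.93333 × 2.5125) = 3.93333 + 0.0882769 = 4.02161 m along the plane.
The resultant acts 0.833333 + 0.0882769 = 0.92161 m (along the plate) below the hinge at the top edge, so the moment about the hinge is M = F × 0.92161 = 129.231 × 0.92161 = 119.101 kN·m.

M ≈ 119 kN·m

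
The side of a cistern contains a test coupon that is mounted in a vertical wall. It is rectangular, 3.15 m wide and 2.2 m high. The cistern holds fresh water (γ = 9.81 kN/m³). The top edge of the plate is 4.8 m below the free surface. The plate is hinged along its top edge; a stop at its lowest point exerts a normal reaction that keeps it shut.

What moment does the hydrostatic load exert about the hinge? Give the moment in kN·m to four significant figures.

γ = 9.81 kN/m³.
The centroid lies 2.2/2 = 1.1 m below the top edge, so the centroid depth is h_c = 4.8 + 1.1 = 5.9 m.
A = 3.15 × 2.2 = 6.93 m².
Resultant F = γ·h_c·A = 9.81 × 5.9 × 6.93 = 401.101 kN.
I_c = b·h³/12 = 3.15 × 2.2³/12 = 2.7951 m⁴.
Centre of pressure: y_p = y_c + I_c/(y_c·A) = 5.9 + 2.7951/(5.9 × 6.93) = 5.9 + 0.0683616 = 5.96836 m along the plane.
The resultant acts 1.1 + 0.0683616 = 1.16836 m (along the plate) below the hinge at the top edge, so the moment about the hinge is M = F × 1.16836 = 401.101 × 1.16836 = 468.63 kN·m.

M ≈ 468.6 kN·m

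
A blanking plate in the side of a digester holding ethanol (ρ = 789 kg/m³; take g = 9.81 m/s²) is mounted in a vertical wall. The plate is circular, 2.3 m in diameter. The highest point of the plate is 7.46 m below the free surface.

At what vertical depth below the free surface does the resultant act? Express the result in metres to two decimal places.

γ = ρg = 789 × 9.81 / 1000 = 7.74009 kN/m³.
The centroid is at the centre, 1.15 m below the top of the plate, so the centroid depth is h_c = 7.46 + 1.15 = 8.61 m.
A = π(1.15)² = 4.15476 m².
Resultant F = γ·h_c·A = 7.74009 × 8.61 × 4.15476 = 276.882 kN.
I_c = πr⁴/4 = π × 1.15⁴/4 = 1.37367 m⁴.
Centre of pressure: y_p = y_c + I_c/(y_c·A) = 8.61 + 1.37367/(8.61 × 4.15476) = 8.61 + 0.0384002 = 8.6484 m along the plane.

h_p = 8.65 m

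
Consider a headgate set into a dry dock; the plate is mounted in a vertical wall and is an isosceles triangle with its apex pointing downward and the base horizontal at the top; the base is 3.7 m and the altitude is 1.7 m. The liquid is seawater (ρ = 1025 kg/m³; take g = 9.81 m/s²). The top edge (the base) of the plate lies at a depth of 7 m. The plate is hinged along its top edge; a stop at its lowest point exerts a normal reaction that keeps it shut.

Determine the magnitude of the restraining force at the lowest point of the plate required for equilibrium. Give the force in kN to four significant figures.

γ = ρg = 1025 × 9.81 / 1000 = 10.05525 kN/m³.
With the apex down, the centroid sits h/3 = 1.7/3 = 0.566667 m below the base (the top edge), so the centroid depth is h_c = 7 + 0.566667 = 7.56667 m.
A = ½ × 3.7 × 1.7 = 3.145 m².
Resultant F = γ·h_c·A = 10.05525 × 7.56667 × 3.145 = 239.287 kN.
I_c = b·h³/36 = 3.7 × 1.7³/36 = 0.504947 m⁴.
Centre of pressure: y_p = y_c + I_c/(y_c·A) = 7.56667 + 0.504947/(7.56667 × 3.145) = 7.56667 + 0.0212188 = 7.58789 m along the plane.
The resultant acts 0.566667 + 0.0212188 = 0.587886 m (along the plate) below the hinge at the top edge, so the moment about the hinge is M = F × 0.587886 = 239.287 × 0.587886 = 140.673 kN·m.
A normal force at the bottom, 1.7 m from the hinge, must supply this moment: P = 140.673/1.7 = 82.7488 kN.

P ≈ 82.75 kN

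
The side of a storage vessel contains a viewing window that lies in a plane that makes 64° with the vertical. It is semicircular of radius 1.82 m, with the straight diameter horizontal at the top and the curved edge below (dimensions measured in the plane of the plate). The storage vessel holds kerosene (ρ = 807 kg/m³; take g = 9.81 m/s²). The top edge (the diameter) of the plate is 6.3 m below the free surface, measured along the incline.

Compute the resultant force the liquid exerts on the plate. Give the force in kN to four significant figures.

F ≈ 127.7 kN

γ = ρg = 807 × 9.81 / 1000 = 7.91667 kN/m³.
The plate makes 64° with the vertical, i.e. θ = 90° − 64° = 26° to the horizontal. Measuring y along the incline from the free-surface line, vertical depth h = y·sinθ with sinθ = 0.438371.
The centroid of a semicircle lies 4r/(3π) = 0.772432 m from the diameter, here below the top edge, so y_c = 6.3 + 0.772432 = 7.07243 m and h_c = 7.07243 × 0.438371 = 3.10035 m.
A = πr²/2 = π × 1.82²/2 = 5.20311 m².
Resultant F = γ·h_c·A = 7.91667 × 3.10035 × 5.20311 = 127.707 kN.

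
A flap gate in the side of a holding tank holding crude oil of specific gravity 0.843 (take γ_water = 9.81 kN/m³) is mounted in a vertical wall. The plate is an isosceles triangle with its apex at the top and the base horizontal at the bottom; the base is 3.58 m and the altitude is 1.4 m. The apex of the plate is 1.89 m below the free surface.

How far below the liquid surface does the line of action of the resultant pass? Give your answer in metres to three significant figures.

γ = 0.843 × 9.81 = 8.26983 kN/m³.
With the apex up, the centroid sits 2h/3 = 2 × 1.4/3 = 0.933333 m below the apex, so the centroid depth is h_c = 1.89 + 0.933333 = 2.82333 m.
A = ½ × 3.58 × 1.4 = 2.506 m².
Resultant F = γ·h_c·A = 8.26983 × 2.82333 × 2.506 = 58.5112 kN.
I_c = b·h³/36 = 3.58 × 1.4³/36 = 0.272876 m⁴.
Centre of pressure: y_p = y_c + I_c/(y_c·A) = 2.82333 + 0.272876/(2.82333 × 2.506) = 2.82333 + 0.0385676 = 2.8619 m along the plane.

h_p = 2.86 m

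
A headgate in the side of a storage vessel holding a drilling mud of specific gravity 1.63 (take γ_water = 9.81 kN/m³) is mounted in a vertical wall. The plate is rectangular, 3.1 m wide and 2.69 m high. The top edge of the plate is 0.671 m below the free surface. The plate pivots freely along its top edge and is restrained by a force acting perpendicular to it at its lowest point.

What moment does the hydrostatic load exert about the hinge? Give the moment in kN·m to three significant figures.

γ = 1.63 × 9.81 = 15.9903 kN/m³.
The centroid lies 2.69/2 = 1.345 m below the top edge, so the centroid depth is h_c = 0.671 + 1.345 = 2.016 m.
A = 3.1 × 2.69 = 8.339 m².
Resultant F = γ·h_c·A = 15.9903 × 2.016 × 8.339 = 268.82 kN.
I_c = b·h³/12 = 3.1 × 2.69³/12 = 5.02849 m⁴.
Centre of pressure: y_p = y_c + I_c/(y_c·A) = 2.016 + 5.02849/(2.016 × 8.339) = 2.016 + 0.299111 = 2.31511 m along the plane.
The resultant acts 1.345 + 0.299111 = 1.64411 m (along the plate) below the hinge at the top edge, so the moment about the hinge is M = F × 1.64411 = 268.82 × 1.64411 = 441.97 kN·m.

M ≈ 442 kN·m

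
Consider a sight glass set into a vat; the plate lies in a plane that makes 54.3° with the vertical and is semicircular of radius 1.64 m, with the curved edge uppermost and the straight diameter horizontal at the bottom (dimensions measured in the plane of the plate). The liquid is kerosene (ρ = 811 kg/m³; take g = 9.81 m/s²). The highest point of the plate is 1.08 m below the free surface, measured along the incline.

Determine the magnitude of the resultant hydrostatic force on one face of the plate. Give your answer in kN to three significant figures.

γ = ρg = 811 × 9.81 / 1000 = 7.95591 kN/m³.
The plate makes 54.3° with the vertical, i.e. θ = 90° − 54.3° = 35.7° to the horizontal. Measuring y along the incline from the free-surface line, vertical depth h = y·sinθ with sinθ = 0.583541.
The centroid lies 4r/(3π) = 0.696038 m above the diameter, so r − 4r/(3π) = 1.64 − 0.696038 = 0.943962 m below the topmost point, so y_c = 1.08 + 0.943962 = 2.02396 m and h_c = 2.02396 × 0.583541 = 1.18106 m.
A = πr²/2 = π × 1.64²/2 = 4.22481 m².
Resultant F = γ·h_c·A = 7.95591 × 1.18106 × 4.22481 = 39.698 kN.

F ≈ 39.7 kN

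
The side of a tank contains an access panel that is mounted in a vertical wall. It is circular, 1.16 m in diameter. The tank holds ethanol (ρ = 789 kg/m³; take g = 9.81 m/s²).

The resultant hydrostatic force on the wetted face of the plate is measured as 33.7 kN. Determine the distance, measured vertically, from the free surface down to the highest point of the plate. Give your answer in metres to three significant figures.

γ = ρg = 789 × 9.81 / 1000 = 7.74009 kN/m³.
A = π(0.58)² = 1.05683 m².
From F = γ·h_c·A, the centroid depth is h_c = 33.7/(7.74009 × 1.05683) = 4.11982 m.
The centroid is at the centre, 0.58 m below the top of the plate, so the highest point sits at h_top = 4.11982 − 0.58 = 3.53982 m below the surface.

d_top ≈ 3.54 m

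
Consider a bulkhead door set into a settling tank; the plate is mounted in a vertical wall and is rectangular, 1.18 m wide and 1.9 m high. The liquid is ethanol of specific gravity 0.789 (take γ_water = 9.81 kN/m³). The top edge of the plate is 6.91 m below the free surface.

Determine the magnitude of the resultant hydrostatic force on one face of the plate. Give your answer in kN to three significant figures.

F ≈ 136 kN

γ = 0.789 × 9.81 = 7.74009 kN/m³.
The centroid lies 1.9/2 = 0.95 m below the top edge, so the centroid depth is h_c = 6.91 + 0.95 = 7.86 m.
A = 1.18 × 1.9 = 2.242 m².
Resultant F = γ·h_c·A = 7.74009 × 7.86 × 2.242 = 136.397 kN.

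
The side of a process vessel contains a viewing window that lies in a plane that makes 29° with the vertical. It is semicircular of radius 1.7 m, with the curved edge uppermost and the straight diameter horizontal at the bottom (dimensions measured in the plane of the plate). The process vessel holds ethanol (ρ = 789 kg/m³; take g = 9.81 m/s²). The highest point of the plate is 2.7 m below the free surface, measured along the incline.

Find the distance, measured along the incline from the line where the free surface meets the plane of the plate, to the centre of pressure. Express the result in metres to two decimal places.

γ = ρg = 789 × 9.81 / 1000 = 7.74009 kN/m³.
The plate makes 29° with the vertical, i.e. θ = 90° − 29° = 61° to the horizontal. Measuring y along the incline from the free-surface line, vertical depth h = y·sinθ with sinθ = 0.874620.
The centroid lies 4r/(3π) = 0.721502 m above the diameter, so r − 4r/(3π) = 1.7 − 0.721502 = 0.978498 m below the topmost point, so y_c = 2.7 + 0.978498 = 3.6785 m and h_c = 3.6785 × 0.874620 = 3.21729 m.
A = πr²/2 = π × 1.7²/2 = 4.5396 m².
Resultant F = γ·h_c·A = 7.74009 × 3.21729 × 4.5396 = 113.046 kN.
I_c = (π/8 − 8/(9π))·r⁴ = 0.109757 × 1.7⁴ = 0.916701 m⁴.
Centre of pressure: y_p = y_c + I_c/(y_c·A) = 3.6785 + 0.916701/(3.6785 × 4.5396) = 3.6785 + 0.0548958 = 3.7334 m along the plane.

y_p = 3.73 m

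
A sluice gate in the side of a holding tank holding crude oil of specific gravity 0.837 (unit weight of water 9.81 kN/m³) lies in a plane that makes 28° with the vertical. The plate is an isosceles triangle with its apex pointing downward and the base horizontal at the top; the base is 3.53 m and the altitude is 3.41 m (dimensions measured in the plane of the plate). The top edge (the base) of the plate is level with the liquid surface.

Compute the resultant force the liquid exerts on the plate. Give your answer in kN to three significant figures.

F ≈ 49.6 kN

γ = 0.837 × 9.81 = 8.21097 kN/m³.
The plate makes 28° with the vertical, i.e. θ = 90° − 28° = 62° to the horizontal. Measuring y along the incline from the free-surface line, vertical depth h = y·sinθ with sinθ = 0.882948.
With the apex down, the centroid sits h/3 = 3.41/3 = 1.13667 m below the base (the top edge), so y_c = 1.13667 m and h_c = 1.13667 × 0.882948 = 1.00362 m.
A = ½ × 3.53 × 3.41 = 6.01865 m².
Resultant F = γ·h_c·A = 8.21097 × 1.00362 × 6.01865 = 49.5979 kN.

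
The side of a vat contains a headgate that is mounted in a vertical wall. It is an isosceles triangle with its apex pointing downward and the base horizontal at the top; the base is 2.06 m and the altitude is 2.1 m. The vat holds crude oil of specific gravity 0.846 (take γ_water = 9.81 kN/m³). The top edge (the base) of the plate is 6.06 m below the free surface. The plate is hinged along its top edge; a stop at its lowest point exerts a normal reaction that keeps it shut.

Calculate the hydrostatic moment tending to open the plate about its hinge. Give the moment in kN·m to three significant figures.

γ = 0.846 × 9.81 = 8.29926 kN/m³.
With the apex down, the centroid sits h/3 = 2.1/3 = 0.7 m below the base (the top edge), so the centroid depth is h_c = 6.06 + 0.7 = 6.76 m.
A = ½ × 2.06 × 2.1 = 2.163 m².
Resultant F = γ·h_c·A = 8.29926 × 6.76 × 2.163 = 121.351 kN.
I_c = b·h³/36 = 2.06 × 2.1³/36 = 0.529935 m⁴.
Centre of pressure: y_p = y_c + I_c/(y_c·A) = 6.76 + 0.529935/(6.76 × 2.163) = 6.76 + 0.0362426 = 6.79624 m along the plane.
The resultant acts 0.7 + 0.0362426 = 0.736243 m (along the plate) below the hinge at the top edge, so the moment about the hinge is M = F × 0.736243 = 121.351 × 0.736243 = 89.3438 kN·m.

M ≈ 89.3 kN·m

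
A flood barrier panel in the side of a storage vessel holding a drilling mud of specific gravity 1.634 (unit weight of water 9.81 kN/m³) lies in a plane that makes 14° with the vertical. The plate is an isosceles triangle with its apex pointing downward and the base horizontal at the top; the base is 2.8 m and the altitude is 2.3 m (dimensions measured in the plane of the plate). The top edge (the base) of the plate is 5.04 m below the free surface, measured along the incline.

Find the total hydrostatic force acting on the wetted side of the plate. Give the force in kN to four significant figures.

F ≈ 290.8 kN

γ = 1.634 × 9.81 = 16.02954 kN/m³.
The plate makes 14° with the vertical, i.e. θ = 90° − 14° = 76° to the horizontal. Measuring y along the incline from the free-surface line, vertical depth h = y·sinθ with sinθ = 0.970296.
With the apex down, the centroid sits h/3 = 2.3/3 = 0.766667 m below the base (the top edge), so y_c = 5.04 + 0.766667 = 5.80667 m and h_c = 5.80667 × 0.970296 = 5.63419 m.
A = ½ × 2.8 × 2.3 = 3.22 m².
Resultant F = γ·h_c·A = 16.02954 × 5.63419 × 3.22 = 290.809 kN.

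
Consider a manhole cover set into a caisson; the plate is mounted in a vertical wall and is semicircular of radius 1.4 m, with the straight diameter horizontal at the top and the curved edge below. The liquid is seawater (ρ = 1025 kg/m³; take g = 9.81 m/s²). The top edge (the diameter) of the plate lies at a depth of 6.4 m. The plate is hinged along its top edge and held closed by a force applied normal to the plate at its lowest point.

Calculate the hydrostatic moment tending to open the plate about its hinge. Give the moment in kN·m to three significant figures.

M ≈ 133 kN·m

γ = ρg = 1025 × 9.81 / 1000 = 10.05525 kN/m³.
The centroid of a semicircle lies 4r/(3π) = 0.594178 m from the diameter, here below the top edge, so the centroid depth is h_c = 6.4 + 0.594178 = 6.99418 m.
A = πr²/2 = π × 1.4²/2 = 3.07876 m².
Resultant F = γ·h_c·A = 10.05525 × 6.99418 × 3.07876 = 216.524 kN.
I_c = (π/8 − 8/(9π))·r⁴ = 0.109757 × 1.4⁴ = 0.421642 m⁴.
Centre of pressure: y_p = y_c + I_c/(y_c·A) = 6.99418 + 0.421642/(6.99418 × 3.07876) = 6.99418 + 0.0195808 = 7.01376 m along the plane.
The resultant acts 0.594178 + 0.0195808 = 0.613759 m (along the plate) below the hinge at the top edge, so the moment about the hinge is M = F × 0.613759 = 216.524 × 0.613759 = 132.894 kN·m.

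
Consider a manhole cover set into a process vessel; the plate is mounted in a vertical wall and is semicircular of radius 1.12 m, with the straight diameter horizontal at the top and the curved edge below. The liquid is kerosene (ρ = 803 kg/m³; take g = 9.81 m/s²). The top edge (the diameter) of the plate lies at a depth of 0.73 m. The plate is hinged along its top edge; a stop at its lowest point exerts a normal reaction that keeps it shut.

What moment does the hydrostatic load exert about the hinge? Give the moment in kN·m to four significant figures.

γ = ρg = 803 × 9.81 / 1000 = 7.87743 kN/m³.
The centroid of a semicircle lies 4r/(3π) = 0.475343 m from the diameter, here below the top edge, so the centroid depth is h_c = 0.73 + 0.475343 = 1.20534 m.
A = πr²/2 = π × 1.12²/2 = 1.97041 m².
Resultant F = γ·h_c·A = 7.87743 × 1.20534 × 1.97041 = 18.709 kN.
I_c = (π/8 − 8/(9π))·r⁴ = 0.109757 × 1.12⁴ = 0.172705 m⁴.
Centre of pressure: y_p = y_c + I_c/(y_c·A) = 1.20534 + 0.172705/(1.20534 × 1.97041) = 1.20534 + 0.0727175 = 1.27806 m along the plane.
The resultant acts 0.475343 + 0.0727175 = 0.548061 m (along the plate) below the hinge at the top edge, so the moment about the hinge is M = F × 0.548061 = 18.709 × 0.548061 = 10.2537 kN·m.

M ≈ 10.25 kN·m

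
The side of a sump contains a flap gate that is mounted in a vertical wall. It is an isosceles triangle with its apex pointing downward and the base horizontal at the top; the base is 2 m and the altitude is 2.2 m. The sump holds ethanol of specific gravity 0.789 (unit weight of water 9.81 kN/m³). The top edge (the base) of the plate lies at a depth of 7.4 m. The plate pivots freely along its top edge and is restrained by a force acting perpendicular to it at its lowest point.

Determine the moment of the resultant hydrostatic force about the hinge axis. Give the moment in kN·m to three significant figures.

M ≈ 106 kN·m

γ = 0.789 × 9.81 = 7.74009 kN/m³.
With the apex down, the centroid sits h/3 = 2.2/3 = 0.733333 m below the base (the top edge), so the centroid depth is h_c = 7.4 + 0.733333 = 8.13333 m.
A = ½ × 2 × 2.2 = 2.2 m².
Resultant F = γ·h_c·A = 7.74009 × 8.13333 × 2.2 = 138.496 kN.
I_c = b·h³/36 = 2 × 2.2³/36 = 0.591556 m⁴.
Centre of pressure: y_p = y_c + I_c/(y_c·A) = 8.13333 + 0.591556/(8.13333 × 2.2) = 8.13333 + 0.0330601 = 8.16639 m along the plane.
The resultant acts 0.733333 + 0.0330601 = 0.766393 m (along the plate) below the hinge at the top edge, so the moment about the hinge is M = F × 0.766393 = 138.496 × 0.766393 = 106.142 kN·m.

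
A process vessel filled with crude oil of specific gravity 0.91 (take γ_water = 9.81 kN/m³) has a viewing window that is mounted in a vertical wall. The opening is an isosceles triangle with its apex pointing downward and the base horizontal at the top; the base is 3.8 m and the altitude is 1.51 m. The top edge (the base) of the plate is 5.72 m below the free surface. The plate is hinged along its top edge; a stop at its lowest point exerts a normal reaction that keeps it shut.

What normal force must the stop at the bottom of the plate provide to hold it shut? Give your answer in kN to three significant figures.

P ≈ 55.3 kN

γ = 0.91 × 9.81 = 8.9271 kN/m³.
With the apex down, the centroid sits h/3 = 1.51/3 = 0.503333 m below the base (the top edge), so the centroid depth is h_c = 5.72 + 0.503333 = 6.22333 m.
A = ½ × 3.8 × 1.51 = 2.869 m².
Resultant F = γ·h_c·A = 8.9271 × 6.22333 × 2.869 = 159.391 kN.
I_c = b·h³/36 = 3.8 × 1.51³/36 = 0.363423 m⁴.
Centre of pressure: y_p = y_c + I_c/(y_c·A) = 6.22333 + 0.363423/(6.22333 × 2.869) = 6.22333 + 0.0203544 = 6.24368 m along the plane.
The resultant acts 0.503333 + 0.0203544 = 0.523687 m (along the plate) below the hinge at the top edge, so the moment about the hinge is M = F × 0.523687 = 159.391 × 0.523687 = 83.471 kN·m.
A normal force at the bottom, 1.51 m from the hinge, must supply this moment: P = 83.471/1.51 = 55.2788 kN.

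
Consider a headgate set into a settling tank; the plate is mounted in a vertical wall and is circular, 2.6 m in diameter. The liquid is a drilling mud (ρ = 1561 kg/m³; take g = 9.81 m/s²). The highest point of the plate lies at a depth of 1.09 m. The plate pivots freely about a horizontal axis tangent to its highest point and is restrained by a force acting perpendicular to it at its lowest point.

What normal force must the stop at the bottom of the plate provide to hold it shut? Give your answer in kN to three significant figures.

P ≈ 110 kN

γ = ρg = 1561 × 9.81 / 1000 = 15.31341 kN/m³.
The centroid is at the centre, 1.3 m below the top of the plate, so the centroid depth is h_c = 1.09 + 1.3 = 2.39 m.
A = π(1.3)² = 5.30929 m².
Resultant F = γ·h_c·A = 15.31341 × 2.39 × 5.30929 = 194.315 kN.
I_c = πr⁴/4 = π × 1.3⁴/4 = 2.24318 m⁴.
Centre of pressure: y_p = y_c + I_c/(y_c·A) = 2.39 + 2.24318/(2.39 × 5.30929) = 2.39 + 0.176779 = 2.56678 m along the plane.
The resultant acts 1.3 + 0.176779 = 1.47678 m (along the plate) below the hinge at the top edge, so the moment about the hinge is M = F × 1.47678 = 194.315 × 1.47678 = 286.961 kN·m.
A normal force at the bottom, 2.6 m from the hinge, must supply this moment: P = 286.961/2.6 = 110.37 kN.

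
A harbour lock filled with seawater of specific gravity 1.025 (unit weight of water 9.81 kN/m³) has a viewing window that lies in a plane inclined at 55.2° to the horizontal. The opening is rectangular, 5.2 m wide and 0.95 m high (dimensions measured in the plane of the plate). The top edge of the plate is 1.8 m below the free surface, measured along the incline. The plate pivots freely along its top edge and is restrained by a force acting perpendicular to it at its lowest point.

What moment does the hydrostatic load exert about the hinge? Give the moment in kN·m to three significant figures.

M ≈ 47.1 kN·m

γ = 1.025 × 9.81 = 10.05525 kN/m³.
Let θ = 55.2° be the plate's angle to the horizontal; measure y along the incline from where the plane meets the free surface. Vertical depth h = y·sinθ with sinθ = 0.821149.
The centroid lies 0.95/2 = 0.475 m below the top edge, so y_c = 1.8 + 0.475 = 2.275 m and h_c = 2.275 × 0.821149 = 1.86811 m.
A = 5.2 × 0.95 = 4.94 m².
Resultant F = γ·h_c·A = 10.05525 × 1.86811 × 4.94 = 92.7945 kN.
I_c = b·h³/12 = 5.2 × 0.95³/12 = 0.371529 m⁴.
Centre of pressure: y_p = y_c + I_c/(y_c·A) = 2.275 + 0.371529/(2.275 × 4.94) = 2.275 + 0.0330586 = 2.30806 m along the plane.
The resultant acts 0.475 + 0.0330586 = 0.508059 m (along the plate) below the hinge at the top edge, so the moment about the hinge is M = F × 0.508059 = 92.7945 × 0.508059 = 47.1451 kN·m.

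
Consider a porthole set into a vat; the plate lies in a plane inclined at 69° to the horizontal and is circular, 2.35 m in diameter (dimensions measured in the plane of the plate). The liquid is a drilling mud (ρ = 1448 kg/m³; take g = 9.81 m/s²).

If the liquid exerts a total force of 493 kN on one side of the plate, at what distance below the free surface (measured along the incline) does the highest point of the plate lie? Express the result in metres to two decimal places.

y_top ≈ 7.40 m

γ = ρg = 1448 × 9.81 / 1000 = 14.20488 kN/m³.
A = π(1.175)² = 4.33736 m².
From F = γ·h_c·A, the centroid depth is h_c = 493/(14.20488 × 4.33736) = 8.00173 m.
Let θ = 69° be the plate's angle to the horizontal; measure y along the incline from where the plane meets the free surface. Vertical depth h = y·sinθ with sinθ = 0.933580.
Along the incline, y_c = h_c/sinθ = 8.00173/0.933580 = 8.57102 m.
The centroid is at the centre, 1.175 m below the top of the plate, so the highest point sits at y_top = 8.57102 − 1.175 = 7.39602 m along the incline.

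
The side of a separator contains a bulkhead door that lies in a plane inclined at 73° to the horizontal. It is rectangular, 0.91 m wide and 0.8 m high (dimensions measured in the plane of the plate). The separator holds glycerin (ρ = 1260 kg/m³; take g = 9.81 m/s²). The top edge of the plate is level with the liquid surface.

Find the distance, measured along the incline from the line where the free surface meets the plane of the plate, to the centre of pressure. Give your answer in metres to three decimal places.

γ = ρg = 1260 × 9.81 / 1000 = 12.3606 kN/m³.
Let θ = 73° be the plate's angle to the horizontal; measure y along the incline from where the plane meets the free surface. Vertical depth h = y·sinθ with sinθ = 0.956305.
The centroid lies 0.8/2 = 0.4 m below the top edge, so y_c = 0.4 m and h_c = 0.4 × 0.956305 = 0.382522 m.
A = 0.91 × 0.8 = 0.728 m².
Resultant F = γ·h_c·A = 12.3606 × 0.382522 × 0.728 = 3.44213 kN.
I_c = b·h³/12 = 0.91 × 0.8³/12 = 0.0388267 m⁴.
Centre of pressure: y_p = y_c + I_c/(y_c·A) = 0.4 + 0.0388267/(0.4 × 0.728) = 0.4 + 0.133333 = 0.533333 m along the plane.

y_p = 0.533 m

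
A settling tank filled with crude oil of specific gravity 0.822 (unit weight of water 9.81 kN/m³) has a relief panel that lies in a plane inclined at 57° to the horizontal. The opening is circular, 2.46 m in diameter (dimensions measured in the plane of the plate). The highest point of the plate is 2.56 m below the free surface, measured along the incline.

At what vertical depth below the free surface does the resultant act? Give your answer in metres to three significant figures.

γ = 0.822 × 9.81 = 8.06382 kN/m³.
Let θ = 57° be the plate's angle to the horizontal; measure y along the incline from where the plane meets the free surface. Vertical depth h = y·sinθ with sinθ = 0.838671.
The centroid is at the centre, 1.23 m below the top of the plate, so y_c = 2.56 + 1.23 = 3.79 m and h_c = 3.79 × 0.838671 = 3.17856 m.
A = π(1.23)² = 4.75292 m².
Resultant F = γ·h_c·A = 8.06382 × 3.17856 × 4.75292 = 121.824 kN.
I_c = πr⁴/4 = π × 1.23⁴/4 = 1.79767 m⁴.
Centre of pressure: y_p = y_c + I_c/(y_c·A) = 3.79 + 1.79767/(3.79 × 4.75292) = 3.79 + 0.0997953 = 3.8898 m along the plane.
Vertically, h_p = y_p·sinθ = 3.8898 × 0.838671 = 3.26226 m.

h_p = 3.26 m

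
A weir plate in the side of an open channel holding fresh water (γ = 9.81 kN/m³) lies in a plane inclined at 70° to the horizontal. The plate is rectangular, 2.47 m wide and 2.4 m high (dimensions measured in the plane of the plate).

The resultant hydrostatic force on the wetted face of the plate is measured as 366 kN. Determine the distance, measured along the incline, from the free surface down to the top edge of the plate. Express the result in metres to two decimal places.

y_top ≈ 5.50 m

γ = 9.81 kN/m³.
A = 2.47 × 2.4 = 5.928 m².
From F = γ·h_c·A, the centroid depth is h_c = 366/(9.81 × 5.928) = 6.29367 m.
Let θ = 70° be the plate's angle to the horizontal; measure y along the incline from where the plane meets the free surface. Vertical depth h = y·sinθ with sinθ = 0.939693.
Along the incline, y_c = h_c/sinθ = 6.29367/0.939693 = 6.69758 m.
The centroid lies 2.4/2 = 1.2 m below the top edge, so the top edge sits at y_top = 6.69758 − 1.2 = 5.49758 m along the incline.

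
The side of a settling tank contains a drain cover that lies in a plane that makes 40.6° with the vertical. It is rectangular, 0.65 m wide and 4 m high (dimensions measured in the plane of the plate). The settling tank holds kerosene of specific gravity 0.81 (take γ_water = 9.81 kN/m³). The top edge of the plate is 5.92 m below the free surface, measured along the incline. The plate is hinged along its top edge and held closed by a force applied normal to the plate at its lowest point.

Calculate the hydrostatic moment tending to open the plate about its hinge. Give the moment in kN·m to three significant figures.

γ = 0.81 × 9.81 = 7.9461 kN/m³.
The plate makes 40.6° with the vertical, i.e. θ = 90° − 40.6° = 49.4° to the horizontal. Measuring y along the incline from the free-surface line, vertical depth h = y·sinθ with sinθ = 0.759271.
The centroid lies 4/2 = 2 m below the top edge, so y_c = 5.92 + 2 = 7.92 m and h_c = 7.92 × 0.759271 = 6.01343 m.
A = 0.65 × 4 = 2.6 m².
Resultant F = γ·h_c·A = 7.9461 × 6.01343 × 2.6 = 124.237 kN.
I_c = b·h³/12 = 0.65 × 4³/12 = 3.46667 m⁴.
Centre of pressure: y_p = y_c + I_c/(y_c·A) = 7.92 + 3.46667/(7.92 × 2.6) = 7.92 + 0.16835 = 8.08835 m along the plane.
The resultant acts 2 + 0.16835 = 2.16835 m (along the plate) below the hinge at the top edge, so the moment about the hinge is M = F × 2.16835 = 124.237 × 2.16835 = 269.389 kN·m.

M ≈ 269 kN·m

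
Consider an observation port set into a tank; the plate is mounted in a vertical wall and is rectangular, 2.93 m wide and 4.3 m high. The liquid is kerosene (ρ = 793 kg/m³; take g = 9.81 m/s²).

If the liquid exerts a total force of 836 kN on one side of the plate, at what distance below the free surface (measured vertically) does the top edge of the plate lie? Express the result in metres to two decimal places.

γ = ρg = 793 × 9.81 / 1000 = 7.77933 kN/m³.
A = 2.93 × 4.3 = 12.599 m².
From F = γ·h_c·A, the centroid depth is h_c = 836/(7.77933 × 12.599) = 8.52959 m.
The centroid lies 4.3/2 = 2.15 m below the top edge, so the top edge sits at h_top = 8.52959 − 2.15 = 6.37959 m below the surface.

d_top ≈ 6.38 m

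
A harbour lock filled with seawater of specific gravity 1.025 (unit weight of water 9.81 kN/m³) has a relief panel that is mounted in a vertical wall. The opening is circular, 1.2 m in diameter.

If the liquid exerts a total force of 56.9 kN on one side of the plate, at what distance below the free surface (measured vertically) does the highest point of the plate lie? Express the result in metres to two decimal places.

d_top ≈ 4.40 m

γ = 1.025 × 9.81 = 10.05525 kN/m³.
A = π(0.6)² = 1.13097 m².
From F = γ·h_c·A, the centroid depth is h_c = 56.9/(10.05525 × 1.13097) = 5.00344 m.
The centroid is at the centre, 0.6 m below the top of the plate, so the highest point sits at h_top = 5.00344 − 0.6 = 4.40344 m below the surface.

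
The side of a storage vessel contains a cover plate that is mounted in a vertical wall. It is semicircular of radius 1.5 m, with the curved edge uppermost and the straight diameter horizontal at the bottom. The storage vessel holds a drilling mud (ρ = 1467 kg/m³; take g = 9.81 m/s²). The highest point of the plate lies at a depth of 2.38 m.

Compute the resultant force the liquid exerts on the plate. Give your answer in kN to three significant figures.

γ = ρg = 1467 × 9.81 / 1000 = 14.39127 kN/m³.
The centroid lies 4r/(3π) = 0.63662 m above the diameter, so r − 4r/(3π) = 1.5 − 0.63662 = 0.86338 m below the topmost point, so the centroid depth is h_c = 2.38 + 0.86338 = 3.24338 m.
A = πr²/2 = π × 1.5²/2 = 3.53429 m².
Resultant F = γ·h_c·A = 14.39127 × 3.24338 × 3.53429 = 164.968 kN.

F ≈ 165 kN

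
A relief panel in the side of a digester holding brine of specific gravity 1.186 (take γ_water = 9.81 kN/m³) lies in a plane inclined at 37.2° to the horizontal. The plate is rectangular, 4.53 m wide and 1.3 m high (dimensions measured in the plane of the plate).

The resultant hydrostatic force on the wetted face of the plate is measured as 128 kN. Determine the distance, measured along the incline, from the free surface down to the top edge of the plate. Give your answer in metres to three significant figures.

y_top ≈ 2.44 m

γ = 1.186 × 9.81 = 11.63466 kN/m³.
A = 4.53 × 1.3 = 5.889 m².
From F = γ·h_c·A, the centroid depth is h_c = 128/(11.63466 × 5.889) = 1.86816 m.
Let θ = 37.2° be the plate's angle to the horizontal; measure y along the incline from where the plane meets the free surface. Vertical depth h = y·sinθ with sinθ = 0.604599.
Along the incline, y_c = h_c/sinθ = 1.86816/0.604599 = 3.08992 m.
The centroid lies 1.3/2 = 0.65 m below the top edge, so the top edge sits at y_top = 3.08992 − 0.65 = 2.43992 m along the incline.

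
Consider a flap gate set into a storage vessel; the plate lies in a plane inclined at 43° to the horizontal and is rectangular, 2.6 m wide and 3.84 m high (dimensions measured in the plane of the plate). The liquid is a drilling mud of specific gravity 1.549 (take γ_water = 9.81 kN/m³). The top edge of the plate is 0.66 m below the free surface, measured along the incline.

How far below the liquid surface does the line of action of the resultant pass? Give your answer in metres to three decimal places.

γ = 1.549 × 9.81 = 15.19569 kN/m³.
Let θ = 43° be the plate's angle to the horizontal; measure y along the incline from where the plane meets the free surface. Vertical depth h = y·sinθ with sinθ = 0.681998.
The centroid lies 3.84/2 = 1.92 m below the top edge, so y_c = 0.66 + 1.92 = 2.58 m and h_c = 2.58 × 0.681998 = 1.75955 m.
A = 2.6 × 3.84 = 9.984 m².
Resultant F = γ·h_c·A = 15.19569 × 1.75955 × 9.984 = 266.948 kN.
I_c = b·h³/12 = 2.6 × 3.84³/12 = 12.2683 m⁴.
Centre of pressure: y_p = y_c + I_c/(y_c·A) = 2.58 + 12.2683/(2.58 × 9.984) = 2.58 + 0.476278 = 3.05628 m along the plane.
Vertically, h_p = y_p·sinθ = 3.05628 × 0.681998 = 2.08438 m.

h_p = 2.084 m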